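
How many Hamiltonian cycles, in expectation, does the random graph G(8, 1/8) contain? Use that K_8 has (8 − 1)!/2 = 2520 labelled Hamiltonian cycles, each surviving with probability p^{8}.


K_8 has (8 − 1)!/2 = 2520 labelled Hamiltonian cycles.
For each such Hamiltonian cycle H, let X_H = 1 if all 8 edges of H are present in G. Then P[X_H = 1] = p^{8} = (1/8)^{8} = 1/16777216.
Summing the indicators: E[X] = Σ_H E[X_H] = 2520 · p^{8} = 2520 · 1/16777216 = 315/2097152.
Numerically: E[X] ≈ 0.0001502.

E[X] = 2520 · (1/8)^{8} = 315/2097152 ≈ 0.0001502.


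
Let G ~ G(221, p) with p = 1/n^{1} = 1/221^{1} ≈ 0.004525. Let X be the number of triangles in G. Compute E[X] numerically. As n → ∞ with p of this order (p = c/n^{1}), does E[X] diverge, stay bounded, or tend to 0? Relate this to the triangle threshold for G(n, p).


Number of potential triangles: C(221, 3) = 1774630.
Each occurs with probability p³ ≈ (0.004525)³ ≈ 9.264525e-08.
By linearity: E[X] = C(221, 3)·p³ ≈ 1774630 · 9.264525e-08 ≈ 0.1644.
Here α = 1, so p = 1/n is exactly at the triangle threshold p ~ 1/n. Asymptotically E[X] → c³/6 = 1³/6 = 1/6 ≈ 0.1667, a bounded constant. In this regime the triangle count is asymptotically Poisson(c³/6).

E[X] ≈ 0.1644; in regime p = Θ(1/n^{1}) E[X] stays bounded (at the triangle threshold p ~ 1/n).


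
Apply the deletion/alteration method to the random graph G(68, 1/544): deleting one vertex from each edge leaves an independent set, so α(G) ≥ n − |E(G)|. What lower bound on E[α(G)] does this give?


E[|E(G)|] = C(68, 2)·p = 2278 · (1/544) = 67/16.
E[α(G)] ≥ n − E[|E(G)|] = 68 − 67/16 = 1021/16.
Numerically: ≈ 63.8125.
(This is only a lower bound; the true E[α(G)] may be larger.)

E[α(G)] ≥ 1021/16 ≈ 63.8125.


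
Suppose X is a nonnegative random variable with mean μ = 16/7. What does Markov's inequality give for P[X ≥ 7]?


μ = E[X] = 16/7, a = 7.
Markov: P[X ≥ 7] ≤ μ/a = (16/7)/7 = 16/49.
Numerically: ≈ 0.3265.
(Since a = 7 > μ = 2.2857, the bound 16/49 is < 1 and informative.)

P[X ≥ 7] ≤ 16/49 ≈ 0.3265.


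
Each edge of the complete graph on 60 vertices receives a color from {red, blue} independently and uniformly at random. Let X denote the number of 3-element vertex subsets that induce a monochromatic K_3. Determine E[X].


Let X = Σ_S X_S over the C(60, 3) = 34220 subsets S of size 3, where X_S = 1 if the K_3 on S is monochromatic.
For a fixed S, the K_3 on S has C(3, 2) = 3 edges. P[all 3 edges red] = (1/2)^3, and likewise for blue, so P[monochromatic] = 2·(1/2)^3 = 2^{1 − 3} = 1/4.
By linearity: E[X] = C(60, 3) · 2^{1 − 3} = 34220 · 1/4 = 8555.
Numerically: E[X] ≈ 8555.000.

E[X] = C(60,3)·2^(1−C(3,2)) = 8555 ≈ 8555.000.


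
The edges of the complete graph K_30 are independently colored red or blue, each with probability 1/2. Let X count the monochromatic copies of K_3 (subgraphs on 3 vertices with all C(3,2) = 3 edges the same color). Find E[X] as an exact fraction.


Let X = Σ_S X_S over the C(30, 3) = 4060 subsets S of size 3, where X_S = 1 if the K_3 on S is monochromatic.
For a fixed S, the K_3 on S has C(3, 2) = 3 edges. P[all 3 edges red] = (1/2)^3, and likewise for blue, so P[monochromatic] = 2·(1/2)^3 = 2^{1 − 3} = 1/4.
Summing: E[X] = C(30, 3) · 2^{1 − 3} = 4060 · 1/4 = 1015.
Numerically: E[X] ≈ 1015.00000.

E[X] = C(30,3)·2^(1−C(3,2)) = 1015 ≈ 1015.00000.


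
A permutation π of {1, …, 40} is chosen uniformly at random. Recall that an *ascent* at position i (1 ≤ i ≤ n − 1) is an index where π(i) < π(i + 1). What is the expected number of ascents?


Write X = Σ X_I over i = 1, …, 39, with X_I the indicator of one ascent.
There are 39 indicators.
For each fixed i, the pair (π(i), π(i+1)) is a uniformly random ordered pair of distinct values from {1, …, 40}; by symmetry P[π(i) < π(i+1)] = 1/2.
By linearity: E[X] = 39 · (1/2) = (40 − 1) · (1/2) = 39/2 ≈ 19.500.

E[X] = 39/2 = 19.500.


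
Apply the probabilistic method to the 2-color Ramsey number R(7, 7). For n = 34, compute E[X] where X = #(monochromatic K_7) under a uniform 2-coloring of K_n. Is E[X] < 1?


E[X] = C(34, 7) · 2^{1 − 21} = 5379616 · 2^{−20} = 5379616/1048576.
As a reduced fraction: E[X] = 168113/32768 ≈ 5.13040.
Is E[X] < 1? NO.
Since E[X] ≥ 1, the first-moment bound is inconclusive at n = 34; it does NOT by itself certify R(7, 7) > 34.

E[X] = 168113/32768 ≈ 5.13040; E[X] ≥ 1; first-moment method inconclusive here.


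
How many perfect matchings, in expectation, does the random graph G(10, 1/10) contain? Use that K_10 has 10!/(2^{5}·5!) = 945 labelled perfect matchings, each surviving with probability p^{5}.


K_10 has 10!/(2^{5}·5!) = 945 labelled perfect matchings.
For each such perfect matching H, let X_H = 1 if all 5 edges of H are present in G. Then P[X_H = 1] = p^{5} = (1/10)^{5} = 1/100000.
By linearity: E[X] = Σ_H E[X_H] = 945 · p^{5} = 945 · 1/100000 = 189/20000.
Numerically: E[X] ≈ 0.00945.

E[X] = 945 · (1/10)^{5} = 189/20000 ≈ 0.00945.


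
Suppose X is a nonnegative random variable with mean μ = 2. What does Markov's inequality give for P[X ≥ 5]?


μ = E[X] = 2, a = 5.
Markov: P[X ≥ 5] ≤ μ/a = (2)/5 = 2/5.
Numerically: ≈ 0.400.
(Since a = 5 > μ = 2.000, the bound 2/5 is < 1 and informative.)

P[X ≥ 5] ≤ 2/5 ≈ 0.400.


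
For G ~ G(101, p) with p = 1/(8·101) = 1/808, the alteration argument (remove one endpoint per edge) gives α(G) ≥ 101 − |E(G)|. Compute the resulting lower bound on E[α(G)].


E[|E(G)|] = C(101, 2)·p = 5050 · (1/808) = 25/4.
E[α(G)] ≥ n − E[|E(G)|] = 101 − 25/4 = 379/4.
Numerically: ≈ 94.750000.
(This is only a lower bound; the true E[α(G)] may be larger.)

E[α(G)] ≥ 379/4 ≈ 94.750000.


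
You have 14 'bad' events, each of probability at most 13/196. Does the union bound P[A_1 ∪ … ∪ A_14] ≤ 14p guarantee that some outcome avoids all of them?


Union bound: P[∪_{i=1}^{14} A_i] ≤ Σ_i P[A_i] ≤ 14·p = 14·(13/196) = 13/14.
Numerically: 13/14 ≈ 0.9285714.
Is 13/14 < 1? YES.
Since P[∪ A_i] ≤ 13/14 < 1, the complement has P[∩ A_i^c] ≥ 1 − 13/14 = 1/14 > 0, so some outcome avoids every A_i.

14·p = 13/14 ≈ 0.9285714; existence CERTIFIED by the union bound.


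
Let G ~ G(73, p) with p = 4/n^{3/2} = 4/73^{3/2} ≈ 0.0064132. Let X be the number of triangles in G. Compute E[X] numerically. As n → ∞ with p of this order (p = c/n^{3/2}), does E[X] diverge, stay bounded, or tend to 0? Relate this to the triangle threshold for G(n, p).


Number of potential triangles: C(73, 3) = 62196.
Each occurs with probability p³ ≈ (0.0064132)³ ≈ 2.6377103e-07.
By linearity: E[X] = C(73, 3)·p³ ≈ 62196 · 2.6377103e-07 ≈ 0.01641.
Since α = 3/2 > 1, p = c/n^{3/2} = o(1/n) is below the triangle threshold p ~ 1/n. Asymptotically E[X] ~ (c³/6)·n^{3(1−α)} = (4³/6)·n^{-1.5} → 0, so by Markov's inequality G has no triangles w.h.p.

E[X] ≈ 0.01641; in regime p = Θ(1/n^{3/2}) E[X] tends to 0 (below the triangle threshold p ~ 1/n).


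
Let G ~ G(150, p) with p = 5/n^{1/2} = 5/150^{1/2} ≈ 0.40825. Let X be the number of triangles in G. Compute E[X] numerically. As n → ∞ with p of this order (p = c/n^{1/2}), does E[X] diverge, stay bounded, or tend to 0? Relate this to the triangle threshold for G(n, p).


Number of potential triangles: C(150, 3) = 551300.
Each occurs with probability p³ ≈ (0.40825)³ ≈ 6.8041382e-02.
By linearity: E[X] = C(150, 3)·p³ ≈ 551300 · 6.8041382e-02 ≈ 37511.21376.
Since α = 1/2 < 1, p = c/n^{1/2} ≫ 1/n is above the triangle threshold p ~ 1/n. Asymptotically E[X] ~ (c³/6)·n^{3(1−α)} = (5³/6)·n^{1.5} → ∞; triangles are abundant w.h.p.

E[X] ≈ 37511.21376; in regime p = Θ(1/n^{1/2}) E[X] diverges (above the triangle threshold p ~ 1/n).


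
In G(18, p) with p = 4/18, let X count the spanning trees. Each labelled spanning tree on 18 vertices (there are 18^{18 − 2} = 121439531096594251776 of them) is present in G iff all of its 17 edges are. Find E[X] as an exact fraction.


K_18 has 18^{18 − 2} = 121439531096594251776 labelled spanning trees.
For each such spanning tree H, let X_H = 1 if all 17 edges of H are present in G. Then P[X_H = 1] = p^{17} = (2/9)^{17} = 131072/16677181699666569.
By linearity: E[X] = Σ_H E[X_H] = 121439531096594251776 · p^{17} = 121439531096594251776 · 131072/16677181699666569 = 8589934592/9.
Numerically: E[X] ≈ 9.5444e+08.

E[X] = 121439531096594251776 · (2/9)^{17} = 8589934592/9 ≈ 9.5444e+08.


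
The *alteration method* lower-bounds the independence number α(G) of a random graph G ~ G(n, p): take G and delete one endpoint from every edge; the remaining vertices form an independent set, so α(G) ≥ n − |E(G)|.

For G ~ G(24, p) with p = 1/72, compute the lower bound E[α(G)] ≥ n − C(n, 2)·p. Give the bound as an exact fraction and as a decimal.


E[|E(G)|] = C(24, 2)·p = 276 · (1/72) = 23/6.
E[α(G)] ≥ n − E[|E(G)|] = 24 − 23/6 = 121/6.
Numerically: ≈ 20.166667.
(This is only a lower bound; the true E[α(G)] may be larger.)

E[α(G)] ≥ 121/6 ≈ 20.166667.


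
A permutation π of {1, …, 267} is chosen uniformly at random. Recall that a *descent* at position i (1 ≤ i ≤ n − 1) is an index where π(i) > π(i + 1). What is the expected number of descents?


Write X = Σ X_I over i = 1, …, 266, with X_I the indicator of one descent.
There are 266 indicators.
For each fixed i, the pair (π(i), π(i+1)) is a uniformly random ordered pair of distinct values from {1, …, 267}; by symmetry P[π(i) > π(i+1)] = 1/2.
By linearity: E[X] = 266 · (1/2) = (267 − 1) · (1/2) = 133 ≈ 133.000000.

E[X] = 133 = 133.000000.


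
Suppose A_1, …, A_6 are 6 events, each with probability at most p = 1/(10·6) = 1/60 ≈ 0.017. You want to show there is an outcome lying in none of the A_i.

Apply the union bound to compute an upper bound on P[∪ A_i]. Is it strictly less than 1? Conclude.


Union bound: P[∪_{i=1}^{6} A_i] ≤ Σ_i P[A_i] ≤ 6·p = 6·(1/60) = 1/10.
Numerically: 1/10 ≈ 0.100.
Is 1/10 < 1? YES.
Since P[∪ A_i] ≤ 1/10 < 1, the complement has P[∩ A_i^c] ≥ 1 − 1/10 = 9/10 > 0, so some outcome avoids every A_i.

6·p = 1/10 ≈ 0.100; existence CERTIFIED by the union bound.


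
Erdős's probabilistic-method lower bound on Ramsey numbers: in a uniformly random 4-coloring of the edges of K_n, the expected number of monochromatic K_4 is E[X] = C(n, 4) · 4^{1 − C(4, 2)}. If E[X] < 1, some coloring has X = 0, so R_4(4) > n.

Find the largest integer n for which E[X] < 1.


We need C(n, 4) · 4^{1 − 6} < 1, i.e. C(n, 4) < 4^{6 − 1} = 1024.
Check values of n near the boundary:
  n = 10: C(10, 4) = 210; 210 < 1024? YES
  n = 11: C(11, 4) = 330; 330 < 1024? YES
  n = 12: C(12, 4) = 495; 495 < 1024? YES
  n = 13: C(13, 4) = 715; 715 < 1024? YES
  n = 14: C(14, 4) = 1001; 1001 < 1024? YES
  n = 15: C(15, 4) = 1365; 1365 < 1024? NO
  n = 16: C(16, 4) = 1820; 1820 < 1024? NO
The largest n with C(n, 4) < 1024 is n = 14 (where E[X] = 1001/1024 ≈ 0.978). Hence R_4(4) > 14, i.e. R_4(4) ≥ 15.

Largest n = 14; hence R_4(4) > 14.


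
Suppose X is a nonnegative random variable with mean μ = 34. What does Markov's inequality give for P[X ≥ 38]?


μ = E[X] = 34, a = 38.
Markov: P[X ≥ 38] ≤ μ/a = (34)/38 = 17/19.
Numerically: ≈ 0.8947.
(Since a = 38 > μ = 34.0000, the bound 17/19 is < 1 and informative.)

P[X ≥ 38] ≤ 17/19 ≈ 0.8947.


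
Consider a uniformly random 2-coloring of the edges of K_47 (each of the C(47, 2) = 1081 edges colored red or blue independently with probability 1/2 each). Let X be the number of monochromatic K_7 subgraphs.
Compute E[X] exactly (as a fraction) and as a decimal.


Let X = Σ_S X_S over the C(47, 7) = 62891499 subsets S of size 7, where X_S = 1 if the K_7 on S is monochromatic.
For a fixed S, the K_7 on S has C(7, 2) = 21 edges. P[all 21 edges red] = (1/2)^21, and likewise for blue, so P[monochromatic] = 2·(1/2)^21 = 2^{1 − 21} = 1/1048576.
Summing: E[X] = C(47, 7) · 2^{1 − 21} = 62891499 · 1/1048576 = 62891499/1048576.
Numerically: E[X] ≈ 59.978.

E[X] = C(47,7)·2^(1−C(7,2)) = 62891499/1048576 ≈ 59.978.


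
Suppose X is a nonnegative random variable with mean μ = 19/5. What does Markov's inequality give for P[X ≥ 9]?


μ = E[X] = 19/5, a = 9.
Markov: P[X ≥ 9] ≤ μ/a = (19/5)/9 = 19/45.
Numerically: ≈ 0.4222.
(Since a = 9 > μ = 3.8000, the bound 19/45 is < 1 and informative.)

P[X ≥ 9] ≤ 19/45 ≈ 0.4222.


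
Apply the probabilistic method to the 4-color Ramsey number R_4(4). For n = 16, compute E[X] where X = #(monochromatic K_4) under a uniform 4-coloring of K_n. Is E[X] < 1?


E[X] = C(16, 4) · 4^{1 − 6} = 1820 · 4^{−5} = 1820/1024.
As a reduced fraction: E[X] = 455/256 ≈ 1.77734.
Is E[X] < 1? NO.
Since E[X] ≥ 1, the first-moment bound is inconclusive at n = 16; it does NOT by itself certify R_4(4) > 16.

E[X] = 455/256 ≈ 1.77734; E[X] ≥ 1; first-moment method inconclusive here.


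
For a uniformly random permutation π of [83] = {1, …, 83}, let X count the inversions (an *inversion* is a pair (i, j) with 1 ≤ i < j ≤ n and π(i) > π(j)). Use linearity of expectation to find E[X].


Write X = Σ X_I over the C(83, 2) = 3403 pairs i < j, with X_I the indicator of one inversion.
There are 3403 indicators.
For each fixed pair i < j, the values π(i) and π(j) are two distinct elements of {1, …, 83} in uniformly random order; by symmetry P[π(i) > π(j)] = 1/2.
By linearity: E[X] = 3403 · (1/2) = C(83, 2) · (1/2) = 3403/2 = 3403/2 ≈ 1701.50000.

E[X] = 3403/2 = 1701.50000.


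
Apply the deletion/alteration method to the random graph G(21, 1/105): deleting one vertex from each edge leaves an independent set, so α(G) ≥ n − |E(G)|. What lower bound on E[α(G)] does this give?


E[|E(G)|] = C(21, 2)·p = 210 · (1/105) = 2.
E[α(G)] ≥ n − E[|E(G)|] = 21 − 2 = 19.
Numerically: ≈ 19.000.
(This is only a lower bound; the true E[α(G)] may be larger.)

E[α(G)] ≥ 19 ≈ 19.000.


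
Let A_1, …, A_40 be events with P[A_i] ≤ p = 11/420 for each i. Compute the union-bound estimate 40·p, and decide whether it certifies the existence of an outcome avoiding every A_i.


Union bound: P[∪_{i=1}^{40} A_i] ≤ Σ_i P[A_i] ≤ 40·p = 40·(11/420) = 22/21.
Numerically: 22/21 ≈ 1.048.
Is 22/21 < 1? NO.
Since the bound 22/21 is ≥ 1, the union bound is uninformative here; it does NOT by itself certify existence.

40·p = 22/21 ≈ 1.048; existence NOT certified by the union bound.


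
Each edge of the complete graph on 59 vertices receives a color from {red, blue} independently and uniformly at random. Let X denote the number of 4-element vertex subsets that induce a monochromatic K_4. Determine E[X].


Let X = Σ_S X_S over the C(59, 4) = 455126 subsets S of size 4, where X_S = 1 if the K_4 on S is monochromatic.
For a fixed S, the K_4 on S has C(4, 2) = 6 edges. P[all 6 edges red] = (1/2)^6, and likewise for blue, so P[monochromatic] = 2·(1/2)^6 = 2^{1 − 6} = 1/32.
By linearity of expectation: E[X] = C(59, 4) · 2^{1 − 6} = 455126 · 1/32 = 227563/16.
Numerically: E[X] ≈ 14222.68750.

E[X] = C(59,4)·2^(1−C(4,2)) = 227563/16 ≈ 14222.68750.


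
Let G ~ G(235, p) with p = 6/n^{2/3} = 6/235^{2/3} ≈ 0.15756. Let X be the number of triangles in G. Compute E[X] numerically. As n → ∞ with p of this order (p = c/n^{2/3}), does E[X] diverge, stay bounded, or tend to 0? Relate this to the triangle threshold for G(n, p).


Number of potential triangles: C(235, 3) = 2135445.
Each occurs with probability p³ ≈ (0.15756)³ ≈ 3.9112721e-03.
By linearity: E[X] = C(235, 3)·p³ ≈ 2135445 · 3.9112721e-03 ≈ 8352.30638.
Since α = 2/3 < 1, p = c/n^{2/3} ≫ 1/n is above the triangle threshold p ~ 1/n. Asymptotically E[X] ~ (c³/6)·n^{3(1−α)} = (6³/6)·n^{1} → ∞; triangles are abundant w.h.p.

E[X] ≈ 8352.30638; in regime p = Θ(1/n^{2/3}) E[X] diverges (above the triangle threshold p ~ 1/n).


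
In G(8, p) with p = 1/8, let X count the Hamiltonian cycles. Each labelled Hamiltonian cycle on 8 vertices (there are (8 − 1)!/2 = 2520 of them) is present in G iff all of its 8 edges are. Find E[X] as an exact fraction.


K_8 has (8 − 1)!/2 = 2520 labelled Hamiltonian cycles.
For each such Hamiltonian cycle H, let X_H = 1 if all 8 edges of H are present in G. Then P[X_H = 1] = p^{8} = (1/8)^{8} = 1/16777216.
By linearity: E[X] = Σ_H E[X_H] = 2520 · p^{8} = 2520 · 1/16777216 = 315/2097152.
Numerically: E[X] ≈ 0.0001502.

E[X] = 2520 · (1/8)^{8} = 315/2097152 ≈ 0.0001502.


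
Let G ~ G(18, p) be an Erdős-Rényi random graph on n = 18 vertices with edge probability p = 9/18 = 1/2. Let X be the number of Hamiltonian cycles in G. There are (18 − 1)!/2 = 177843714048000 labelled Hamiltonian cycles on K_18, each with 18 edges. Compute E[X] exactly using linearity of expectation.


K_18 has (18 − 1)!/2 = 177843714048000 labelled Hamiltonian cycles.
For each such Hamiltonian cycle H, let X_H = 1 if all 18 edges of H are present in G. Then P[X_H = 1] = p^{18} = (1/2)^{18} = 1/262144.
By linearity of expectation: E[X] = Σ_H E[X_H] = 177843714048000 · p^{18} = 177843714048000 · 1/262144 = 10854718875/16.
Numerically: E[X] ≈ 6.78e+08.

E[X] = 177843714048000 · (1/2)^{18} = 10854718875/16 ≈ 6.78e+08.


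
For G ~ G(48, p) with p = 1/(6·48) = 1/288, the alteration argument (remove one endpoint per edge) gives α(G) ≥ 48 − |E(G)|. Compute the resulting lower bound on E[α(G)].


E[|E(G)|] = C(48, 2)·p = 1128 · (1/288) = 47/12.
E[α(G)] ≥ n − E[|E(G)|] = 48 − 47/12 = 529/12.
Numerically: ≈ 44.0833.
(This is only a lower bound; the true E[α(G)] may be larger.)

E[α(G)] ≥ 529/12 ≈ 44.0833.


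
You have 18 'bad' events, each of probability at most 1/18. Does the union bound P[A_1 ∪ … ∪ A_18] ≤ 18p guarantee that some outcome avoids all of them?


Union bound: P[∪_{i=1}^{18} A_i] ≤ Σ_i P[A_i] ≤ 18·p = 18·(1/18) = 1.
Numerically: 1 ≈ 1.00000.
Is 1 < 1? NO.
Since the bound 1 is ≥ 1, the union bound is uninformative here; it does NOT by itself certify existence.

18·p = 1 ≈ 1.00000; existence NOT certified by the union bound.


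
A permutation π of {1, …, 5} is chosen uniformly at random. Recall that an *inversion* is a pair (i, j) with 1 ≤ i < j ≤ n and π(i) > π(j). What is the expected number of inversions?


Write X = Σ X_I over the C(5, 2) = 10 pairs i < j, with X_I the indicator of one inversion.
There are 10 indicators.
For each fixed pair i < j, the values π(i) and π(j) are two distinct elements of {1, …, 5} in uniformly random order; by symmetry P[π(i) > π(j)] = 1/2.
By linearity: E[X] = 10 · (1/2) = C(5, 2) · (1/2) = 10/2 = 5 ≈ 5.0000.

E[X] = 5 = 5.0000.


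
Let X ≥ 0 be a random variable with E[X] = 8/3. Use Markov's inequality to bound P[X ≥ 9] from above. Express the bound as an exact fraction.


μ = E[X] = 8/3, a = 9.
Markov: P[X ≥ 9] ≤ μ/a = (8/3)/9 = 8/27.
Numerically: ≈ 0.2963.
(Since a = 9 > μ = 2.6667, the bound 8/27 is < 1 and informative.)

P[X ≥ 9] ≤ 8/27 ≈ 0.2963.


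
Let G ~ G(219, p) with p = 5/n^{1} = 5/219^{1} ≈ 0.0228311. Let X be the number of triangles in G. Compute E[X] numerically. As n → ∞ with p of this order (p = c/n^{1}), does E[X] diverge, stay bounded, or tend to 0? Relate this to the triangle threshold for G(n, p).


Number of potential triangles: C(219, 3) = 1726669.
Each occurs with probability p³ ≈ (0.0228311)³ ≈ 1.19008414e-05.
By linearity: E[X] = C(219, 3)·p³ ≈ 1726669 · 1.19008414e-05 ≈ 20.548814.
Here α = 1, so p = 5/n is exactly at the triangle threshold p ~ 1/n. Asymptotically E[X] → c³/6 = 5³/6 = 125/6 ≈ 20.833333, a bounded constant. In this regime the triangle count is asymptotically Poisson(c³/6).

E[X] ≈ 20.548814; in regime p = Θ(1/n^{1}) E[X] stays bounded (at the triangle threshold p ~ 1/n).


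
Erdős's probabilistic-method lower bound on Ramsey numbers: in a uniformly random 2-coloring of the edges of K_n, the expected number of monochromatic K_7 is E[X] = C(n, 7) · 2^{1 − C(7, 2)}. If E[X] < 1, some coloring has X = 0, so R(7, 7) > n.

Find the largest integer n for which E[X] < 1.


We need C(n, 7) · 2^{1 − 21} < 1, i.e. C(n, 7) < 2^{21 − 1} = 1048576.
Check values of n near the boundary:
  n = 26: C(26, 7) = 657800; 657800 < 1048576? YES
  n = 27: C(27, 7) = 888030; 888030 < 1048576? YES
  n = 28: C(28, 7) = 1184040; 1184040 < 1048576? NO
  n = 29: C(29, 7) = 1560780; 1560780 < 1048576? NO
  n = 30: C(30, 7) = 2035800; 2035800 < 1048576? NO
The largest n with C(n, 7) < 1048576 is n = 27 (where E[X] = 444015/524288 ≈ 0.847). Hence R(7, 7) > 27, i.e. R(7, 7) ≥ 28.

Largest n = 27; hence R(7, 7) > 27.


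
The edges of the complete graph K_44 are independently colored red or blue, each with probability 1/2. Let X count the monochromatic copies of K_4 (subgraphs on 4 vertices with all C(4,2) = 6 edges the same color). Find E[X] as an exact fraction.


Let X = Σ_S X_S over the C(44, 4) = 135751 subsets S of size 4, where X_S = 1 if the K_4 on S is monochromatic.
For a fixed S, the K_4 on S has C(4, 2) = 6 edges. P[all 6 edges red] = (1/2)^6, and likewise for blue, so P[monochromatic] = 2·(1/2)^6 = 2^{1 − 6} = 1/32.
By linearity of expectation: E[X] = C(44, 4) · 2^{1 − 6} = 135751 · 1/32 = 135751/32.
Numerically: E[X] ≈ 4242.2188.

E[X] = C(44,4)·2^(1−C(4,2)) = 135751/32 ≈ 4242.2188.


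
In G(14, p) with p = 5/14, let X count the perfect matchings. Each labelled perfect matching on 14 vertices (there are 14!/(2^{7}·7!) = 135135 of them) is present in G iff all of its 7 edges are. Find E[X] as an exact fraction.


K_14 has 14!/(2^{7}·7!) = 135135 labelled perfect matchings.
For each such perfect matching H, let X_H = 1 if all 7 edges of H are present in G. Then P[X_H = 1] = p^{7} = (5/14)^{7} = 78125/105413504.
By linearity of expectation: E[X] = Σ_H E[X_H] = 135135 · p^{7} = 135135 · 78125/105413504 = 1508203125/15059072.
Numerically: E[X] ≈ 100.152.

E[X] = 135135 · (5/14)^{7} = 1508203125/15059072 ≈ 100.152.


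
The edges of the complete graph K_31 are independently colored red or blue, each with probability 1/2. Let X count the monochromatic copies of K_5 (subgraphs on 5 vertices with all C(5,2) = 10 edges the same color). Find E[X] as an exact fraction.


Let X = Σ_S X_S over the C(31, 5) = 169911 subsets S of size 5, where X_S = 1 if the K_5 on S is monochromatic.
For a fixed S, the K_5 on S has C(5, 2) = 10 edges. P[all 10 edges red] = (1/2)^10, and likewise for blue, so P[monochromatic] = 2·(1/2)^10 = 2^{1 − 10} = 1/512.
Summing: E[X] = C(31, 5) · 2^{1 − 10} = 169911 · 1/512 = 169911/512.
Numerically: E[X] ≈ 331.857422.

E[X] = C(31,5)·2^(1−C(5,2)) = 169911/512 ≈ 331.857422.


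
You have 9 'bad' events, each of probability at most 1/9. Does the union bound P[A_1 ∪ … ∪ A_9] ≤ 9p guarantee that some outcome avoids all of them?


Union bound: P[∪_{i=1}^{9} A_i] ≤ Σ_i P[A_i] ≤ 9·p = 9·(1/9) = 1.
Numerically: 1 ≈ 1.000000.
Is 1 < 1? NO.
Since the bound 1 is ≥ 1, the union bound is uninformative here; it does NOT by itself certify existence.

9·p = 1 ≈ 1.000000; existence NOT certified by the union bound.


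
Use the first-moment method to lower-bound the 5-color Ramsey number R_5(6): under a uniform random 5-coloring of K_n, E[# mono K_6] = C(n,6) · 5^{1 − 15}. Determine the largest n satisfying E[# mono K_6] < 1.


We need C(n, 6) · 5^{1 − 15} < 1, i.e. C(n, 6) < 5^{15 − 1} = 6103515625.
Check values of n near the boundary:
  n = 128: C(128, 6) = 5423611200; 5423611200 < 6103515625? YES
  n = 129: C(129, 6) = 5688177600; 5688177600 < 6103515625? YES
  n = 130: C(130, 6) = 5963412000; 5963412000 < 6103515625? YES
  n = 131: C(131, 6) = 6249655776; 6249655776 < 6103515625? NO
  n = 132: C(132, 6) = 6547258432; 6547258432 < 6103515625? NO
The largest n with C(n, 6) < 6103515625 is n = 130 (where E[X] = 47707296/48828125 ≈ 0.97705). Hence R_5(6) > 130, i.e. R_5(6) ≥ 131.

Largest n = 130; hence R_5(6) > 130.


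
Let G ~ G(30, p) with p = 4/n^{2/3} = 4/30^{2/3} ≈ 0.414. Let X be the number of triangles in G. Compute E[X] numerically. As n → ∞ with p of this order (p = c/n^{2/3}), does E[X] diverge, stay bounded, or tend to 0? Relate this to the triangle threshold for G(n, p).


Number of potential triangles: C(30, 3) = 4060.
Each occurs with probability p³ ≈ (0.414)³ ≈ 7.11111e-02.
By linearity: E[X] = C(30, 3)·p³ ≈ 4060 · 7.11111e-02 ≈ 288.711.
Since α = 2/3 < 1, p = c/n^{2/3} ≫ 1/n is above the triangle threshold p ~ 1/n. Asymptotically E[X] ~ (c³/6)·n^{3(1−α)} = (4³/6)·n^{1} → ∞; triangles are abundant w.h.p.

E[X] ≈ 288.711; in regime p = Θ(1/n^{2/3}) E[X] diverges (above the triangle threshold p ~ 1/n).


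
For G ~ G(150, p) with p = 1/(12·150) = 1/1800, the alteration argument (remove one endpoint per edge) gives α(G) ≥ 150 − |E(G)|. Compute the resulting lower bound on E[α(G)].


E[|E(G)|] = C(150, 2)·p = 11175 · (1/1800) = 149/24.
E[α(G)] ≥ n − E[|E(G)|] = 150 − 149/24 = 3451/24.
Numerically: ≈ 143.792.
(This is only a lower bound; the true E[α(G)] may be larger.)

E[α(G)] ≥ 3451/24 ≈ 143.792.


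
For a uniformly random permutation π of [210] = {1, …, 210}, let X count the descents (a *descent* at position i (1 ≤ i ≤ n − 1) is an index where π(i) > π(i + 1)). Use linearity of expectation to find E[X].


Write X = Σ X_I over i = 1, …, 209, with X_I the indicator of one descent.
There are 209 indicators.
For each fixed i, the pair (π(i), π(i+1)) is a uniformly random ordered pair of distinct values from {1, …, 210}; by symmetry P[π(i) > π(i+1)] = 1/2.
By linearity: E[X] = 209 · (1/2) = (210 − 1) · (1/2) = 209/2 ≈ 104.500000.

E[X] = 209/2 = 104.500000.


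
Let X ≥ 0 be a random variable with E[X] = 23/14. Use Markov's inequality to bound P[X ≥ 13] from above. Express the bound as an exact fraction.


μ = E[X] = 23/14, a = 13.
Markov: P[X ≥ 13] ≤ μ/a = (23/14)/13 = 23/182.
Numerically: ≈ 0.126374.
(Since a = 13 > μ = 1.642857, the bound 23/182 is < 1 and informative.)

P[X ≥ 13] ≤ 23/182 ≈ 0.126374.


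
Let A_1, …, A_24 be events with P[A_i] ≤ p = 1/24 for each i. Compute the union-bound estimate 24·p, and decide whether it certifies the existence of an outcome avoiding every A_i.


Union bound: P[∪_{i=1}^{24} A_i] ≤ Σ_i P[A_i] ≤ 24·p = 24·(1/24) = 1.
Numerically: 1 ≈ 1.000.
Is 1 < 1? NO.
Since the bound 1 is ≥ 1, the union bound is uninformative here; it does NOT by itself certify existence.

24·p = 1 ≈ 1.000; existence NOT certified by the union bound.


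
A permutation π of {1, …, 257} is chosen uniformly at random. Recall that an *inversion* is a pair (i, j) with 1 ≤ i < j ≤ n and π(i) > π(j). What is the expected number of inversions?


Write X = Σ X_I over the C(257, 2) = 32896 pairs i < j, with X_I the indicator of one inversion.
There are 32896 indicators.
For each fixed pair i < j, the values π(i) and π(j) are two distinct elements of {1, …, 257} in uniformly random order; by symmetry P[π(i) > π(j)] = 1/2.
By linearity: E[X] = 32896 · (1/2) = C(257, 2) · (1/2) = 32896/2 = 16448 ≈ 16448.000000.

E[X] = 16448 = 16448.000000.


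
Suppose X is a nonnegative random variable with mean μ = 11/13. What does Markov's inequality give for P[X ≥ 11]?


μ = E[X] = 11/13, a = 11.
Markov: P[X ≥ 11] ≤ μ/a = (11/13)/11 = 1/13.
Numerically: ≈ 0.07692.
(Since a = 11 > μ = 0.84615, the bound 1/13 is < 1 and informative.)

P[X ≥ 11] ≤ 1/13 ≈ 0.07692.


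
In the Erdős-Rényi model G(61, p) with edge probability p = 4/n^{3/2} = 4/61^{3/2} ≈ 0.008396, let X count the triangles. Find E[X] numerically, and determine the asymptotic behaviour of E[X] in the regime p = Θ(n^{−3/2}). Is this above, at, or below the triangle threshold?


Number of potential triangles: C(61, 3) = 35990.
Each occurs with probability p³ ≈ (0.008396)³ ≈ 5.918283e-07.
By linearity: E[X] = C(61, 3)·p³ ≈ 35990 · 5.918283e-07 ≈ 0.0213.
Since α = 3/2 > 1, p = c/n^{3/2} = o(1/n) is below the triangle threshold p ~ 1/n. Asymptotically E[X] ~ (c³/6)·n^{3(1−α)} = (4³/6)·n^{-1.5} → 0, so by Markov's inequality G has no triangles w.h.p.

E[X] ≈ 0.0213; in regime p = Θ(1/n^{3/2}) E[X] tends to 0 (below the triangle threshold p ~ 1/n).


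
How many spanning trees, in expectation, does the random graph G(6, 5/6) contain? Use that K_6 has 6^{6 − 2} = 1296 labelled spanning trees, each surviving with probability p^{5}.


K_6 has 6^{6 − 2} = 1296 labelled spanning trees.
For each such spanning tree H, let X_H = 1 if all 5 edges of H are present in G. Then P[X_H = 1] = p^{5} = (5/6)^{5} = 3125/7776.
By linearity of expectation: E[X] = Σ_H E[X_H] = 1296 · p^{5} = 1296 · 3125/7776 = 3125/6.
Numerically: E[X] ≈ 521.

E[X] = 1296 · (5/6)^{5} = 3125/6 ≈ 521.


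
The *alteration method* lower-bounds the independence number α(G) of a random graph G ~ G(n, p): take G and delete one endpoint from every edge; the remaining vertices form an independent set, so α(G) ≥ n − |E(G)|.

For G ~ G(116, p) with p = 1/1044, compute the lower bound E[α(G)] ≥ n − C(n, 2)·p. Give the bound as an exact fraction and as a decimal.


E[|E(G)|] = C(116, 2)·p = 6670 · (1/1044) = 115/18.
E[α(G)] ≥ n − E[|E(G)|] = 116 − 115/18 = 1973/18.
Numerically: ≈ 109.61111.
(This is only a lower bound; the true E[α(G)] may be larger.)

E[α(G)] ≥ 1973/18 ≈ 109.61111.


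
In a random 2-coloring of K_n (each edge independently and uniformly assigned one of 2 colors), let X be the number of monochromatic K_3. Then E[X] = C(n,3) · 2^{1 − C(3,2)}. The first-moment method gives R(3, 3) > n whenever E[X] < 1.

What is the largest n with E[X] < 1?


We need C(n, 3) · 2^{1 − 3} < 1, i.e. C(n, 3) < 2^{3 − 1} = 4.
Check values of n near the boundary:
  n = 3: C(3, 3) = 1; 1 < 4? YES
  n = 4: C(4, 3) = 4; 4 < 4? NO
The largest n with C(n, 3) < 4 is n = 3 (where E[X] = 1/4 ≈ 0.2500000). Hence R(3, 3) > 3, i.e. R(3, 3) ≥ 4.

Largest n = 3; hence R(3, 3) > 3.


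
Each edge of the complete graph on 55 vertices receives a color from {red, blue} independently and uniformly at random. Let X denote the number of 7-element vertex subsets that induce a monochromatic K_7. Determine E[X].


Let X = Σ_S X_S over the C(55, 7) = 202927725 subsets S of size 7, where X_S = 1 if the K_7 on S is monochromatic.
For a fixed S, the K_7 on S has C(7, 2) = 21 edges. P[all 21 edges red] = (1/2)^21, and likewise for blue, so P[monochromatic] = 2·(1/2)^21 = 2^{1 − 21} = 1/1048576.
By linearity of expectation: E[X] = C(55, 7) · 2^{1 − 21} = 202927725 · 1/1048576 = 202927725/1048576.
Numerically: E[X] ≈ 193.526959.

E[X] = C(55,7)·2^(1−C(7,2)) = 202927725/1048576 ≈ 193.526959.


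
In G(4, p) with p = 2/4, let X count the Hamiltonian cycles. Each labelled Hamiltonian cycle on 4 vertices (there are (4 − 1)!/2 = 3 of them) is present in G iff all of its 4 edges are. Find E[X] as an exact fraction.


K_4 has (4 − 1)!/2 = 3 labelled Hamiltonian cycles.
For each such Hamiltonian cycle H, let X_H = 1 if all 4 edges of H are present in G. Then P[X_H = 1] = p^{4} = (1/2)^{4} = 1/16.
Summing the indicators: E[X] = Σ_H E[X_H] = 3 · p^{4} = 3 · 1/16 = 3/16.
Numerically: E[X] ≈ 0.1875.

E[X] = 3 · (1/2)^{4} = 3/16 ≈ 0.1875.


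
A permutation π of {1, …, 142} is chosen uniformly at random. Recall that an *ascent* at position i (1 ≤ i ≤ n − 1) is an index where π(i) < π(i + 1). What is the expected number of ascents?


Write X = Σ X_I over i = 1, …, 141, with X_I the indicator of one ascent.
There are 141 indicators.
For each fixed i, the pair (π(i), π(i+1)) is a uniformly random ordered pair of distinct values from {1, …, 142}; by symmetry P[π(i) < π(i+1)] = 1/2.
By linearity: E[X] = 141 · (1/2) = (142 − 1) · (1/2) = 141/2 ≈ 70.50000.

E[X] = 141/2 = 70.50000.


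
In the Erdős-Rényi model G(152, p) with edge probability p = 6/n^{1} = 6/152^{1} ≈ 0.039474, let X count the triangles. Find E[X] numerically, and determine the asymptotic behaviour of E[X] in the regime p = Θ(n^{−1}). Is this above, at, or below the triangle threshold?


Number of potential triangles: C(152, 3) = 573800.
Each occurs with probability p³ ≈ (0.039474)³ ≈ 6.1506779e-05.
By linearity: E[X] = C(152, 3)·p³ ≈ 573800 · 6.1506779e-05 ≈ 35.29259.
Here α = 1, so p = 6/n is exactly at the triangle threshold p ~ 1/n. Asymptotically E[X] → c³/6 = 6³/6 = 36 ≈ 36.00000, a bounded constant. In this regime the triangle count is asymptotically Poisson(c³/6).

E[X] ≈ 35.29259; in regime p = Θ(1/n^{1}) E[X] stays bounded (at the triangle threshold p ~ 1/n).


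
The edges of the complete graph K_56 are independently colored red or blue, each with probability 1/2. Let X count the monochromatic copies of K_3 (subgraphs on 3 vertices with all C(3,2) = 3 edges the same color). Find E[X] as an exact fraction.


Let X = Σ_S X_S over the C(56, 3) = 27720 subsets S of size 3, where X_S = 1 if the K_3 on S is monochromatic.
For a fixed S, the K_3 on S has C(3, 2) = 3 edges. P[all 3 edges red] = (1/2)^3, and likewise for blue, so P[monochromatic] = 2·(1/2)^3 = 2^{1 − 3} = 1/4.
By linearity of expectation: E[X] = C(56, 3) · 2^{1 − 3} = 27720 · 1/4 = 6930.
Numerically: E[X] ≈ 6930.0000.

E[X] = C(56,3)·2^(1−C(3,2)) = 6930 ≈ 6930.0000.


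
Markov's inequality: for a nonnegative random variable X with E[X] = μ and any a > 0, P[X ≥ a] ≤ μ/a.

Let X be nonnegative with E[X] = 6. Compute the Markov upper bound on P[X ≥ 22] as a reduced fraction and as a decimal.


μ = E[X] = 6, a = 22.
Markov: P[X ≥ 22] ≤ μ/a = (6)/22 = 3/11.
Numerically: ≈ 0.2727.
(Since a = 22 > μ = 6.0000, the bound 3/11 is < 1 and informative.)

P[X ≥ 22] ≤ 3/11 ≈ 0.2727.


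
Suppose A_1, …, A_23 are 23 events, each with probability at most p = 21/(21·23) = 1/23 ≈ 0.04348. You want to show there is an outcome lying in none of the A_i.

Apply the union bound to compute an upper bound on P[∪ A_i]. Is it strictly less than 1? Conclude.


Union bound: P[∪_{i=1}^{23} A_i] ≤ Σ_i P[A_i] ≤ 23·p = 23·(1/23) = 1.
Numerically: 1 ≈ 1.00000.
Is 1 < 1? NO.
Since the bound 1 is ≥ 1, the union bound is uninformative here; it does NOT by itself certify existence.

23·p = 1 ≈ 1.00000; existence NOT certified by the union bound.


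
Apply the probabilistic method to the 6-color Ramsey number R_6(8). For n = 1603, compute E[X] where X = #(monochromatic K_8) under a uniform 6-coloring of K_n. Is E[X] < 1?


E[X] = C(1603, 8) · 6^{1 − 28} = 1062551202482611197720 · 6^{−27} = 1062551202482611197720/1023490369077469249536.
As a reduced fraction: E[X] = 14757655590036266635/14215144014964850688 ≈ 1.0382.
Is E[X] < 1? NO.
Since E[X] ≥ 1, the first-moment bound is inconclusive at n = 1603; it does NOT by itself certify R_6(8) > 1603.

E[X] = 14757655590036266635/14215144014964850688 ≈ 1.0382; E[X] ≥ 1; first-moment method inconclusive here.


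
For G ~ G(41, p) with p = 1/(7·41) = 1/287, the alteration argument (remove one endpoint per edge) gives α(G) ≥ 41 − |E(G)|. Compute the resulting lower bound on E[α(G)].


E[|E(G)|] = C(41, 2)·p = 820 · (1/287) = 20/7.
E[α(G)] ≥ n − E[|E(G)|] = 41 − 20/7 = 267/7.
Numerically: ≈ 38.14286.
(This is only a lower bound; the true E[α(G)] may be larger.)

E[α(G)] ≥ 267/7 ≈ 38.14286.


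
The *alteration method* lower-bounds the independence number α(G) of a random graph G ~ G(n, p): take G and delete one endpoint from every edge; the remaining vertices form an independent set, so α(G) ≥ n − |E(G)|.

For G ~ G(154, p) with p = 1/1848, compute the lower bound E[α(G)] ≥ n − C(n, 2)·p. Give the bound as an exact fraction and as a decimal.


E[|E(G)|] = C(154, 2)·p = 11781 · (1/1848) = 51/8.
E[α(G)] ≥ n − E[|E(G)|] = 154 − 51/8 = 1181/8.
Numerically: ≈ 147.6250.
(This is only a lower bound; the true E[α(G)] may be larger.)

E[α(G)] ≥ 1181/8 ≈ 147.6250.


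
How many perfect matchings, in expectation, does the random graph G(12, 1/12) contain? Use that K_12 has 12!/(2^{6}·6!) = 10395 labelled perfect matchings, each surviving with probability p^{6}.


K_12 has 12!/(2^{6}·6!) = 10395 labelled perfect matchings.
For each such perfect matching H, let X_H = 1 if all 6 edges of H are present in G. Then P[X_H = 1] = p^{6} = (1/12)^{6} = 1/2985984.
By linearity: E[X] = Σ_H E[X_H] = 10395 · p^{6} = 10395 · 1/2985984 = 385/110592.
Numerically: E[X] ≈ 0.00348.

E[X] = 10395 · (1/12)^{6} = 385/110592 ≈ 0.00348.


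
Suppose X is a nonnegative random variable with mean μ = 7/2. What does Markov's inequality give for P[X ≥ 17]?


μ = E[X] = 7/2, a = 17.
Markov: P[X ≥ 17] ≤ μ/a = (7/2)/17 = 7/34.
Numerically: ≈ 0.2059.
(Since a = 17 > μ = 3.5000, the bound 7/34 is < 1 and informative.)

P[X ≥ 17] ≤ 7/34 ≈ 0.2059.


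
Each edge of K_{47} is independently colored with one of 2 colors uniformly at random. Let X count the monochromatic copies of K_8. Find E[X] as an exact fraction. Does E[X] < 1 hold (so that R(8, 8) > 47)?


E[X] = C(47, 8) · 2^{1 − 28} = 314457495 · 2^{−27} = 314457495/134217728.
As a reduced fraction: E[X] = 314457495/134217728 ≈ 2.3429.
Is E[X] < 1? NO.
Since E[X] ≥ 1, the first-moment bound is inconclusive at n = 47; it does NOT by itself certify R(8, 8) > 47.

E[X] = 314457495/134217728 ≈ 2.3429; E[X] ≥ 1; first-moment method inconclusive here.


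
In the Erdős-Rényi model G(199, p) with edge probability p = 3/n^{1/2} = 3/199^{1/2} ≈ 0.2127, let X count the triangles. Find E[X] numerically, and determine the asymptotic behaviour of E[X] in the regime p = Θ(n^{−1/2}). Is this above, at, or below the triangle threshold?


Number of potential triangles: C(199, 3) = 1293699.
Each occurs with probability p³ ≈ (0.2127)³ ≈ 9.617986e-03.
By linearity: E[X] = C(199, 3)·p³ ≈ 1293699 · 9.617986e-03 ≈ 12442.7791.
Since α = 1/2 < 1, p = c/n^{1/2} ≫ 1/n is above the triangle threshold p ~ 1/n. Asymptotically E[X] ~ (c³/6)·n^{3(1−α)} = (3³/6)·n^{1.5} → ∞; triangles are abundant w.h.p.

E[X] ≈ 12442.7791; in regime p = Θ(1/n^{1/2}) E[X] diverges (above the triangle threshold p ~ 1/n).


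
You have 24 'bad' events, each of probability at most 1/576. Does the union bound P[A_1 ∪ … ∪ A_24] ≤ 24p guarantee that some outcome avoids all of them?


Union bound: P[∪_{i=1}^{24} A_i] ≤ Σ_i P[A_i] ≤ 24·p = 24·(1/576) = 1/24.
Numerically: 1/24 ≈ 0.042.
Is 1/24 < 1? YES.
Since P[∪ A_i] ≤ 1/24 < 1, the complement has P[∩ A_i^c] ≥ 1 − 1/24 = 23/24 > 0, so some outcome avoids every A_i.

24·p = 1/24 ≈ 0.042; existence CERTIFIED by the union bound.


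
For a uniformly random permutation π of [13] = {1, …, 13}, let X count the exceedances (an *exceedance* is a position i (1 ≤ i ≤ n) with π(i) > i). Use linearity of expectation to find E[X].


Write X = Σ_{i=1}^{13} X_i, where X_i = 1_{π(i) > i}.
For each fixed i, π(i) is uniform over {1, …, 13} (marginal of a uniform permutation), so P[π(i) > i] = (n − i)/n. Summing: Σ_{i=1}^{13} (n − i)/n = (0 + 1 + … + 12)/13 = 13(13 − 1)/(2·13) = (13 − 1)/2.
Hence E[X] = Σ_{i=1}^{13} (13 − i)/13 = 6 ≈ 6.0000.

E[X] = 6 = 6.0000.


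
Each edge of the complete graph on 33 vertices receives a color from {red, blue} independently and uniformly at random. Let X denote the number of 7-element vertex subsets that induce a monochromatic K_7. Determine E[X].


Let X = Σ_S X_S over the C(33, 7) = 4272048 subsets S of size 7, where X_S = 1 if the K_7 on S is monochromatic.
For a fixed S, the K_7 on S has C(7, 2) = 21 edges. P[all 21 edges red] = (1/2)^21, and likewise for blue, so P[monochromatic] = 2·(1/2)^21 = 2^{1 − 21} = 1/1048576.
Summing: E[X] = C(33, 7) · 2^{1 − 21} = 4272048 · 1/1048576 = 267003/65536.
Numerically: E[X] ≈ 4.07414.

E[X] = C(33,7)·2^(1−C(7,2)) = 267003/65536 ≈ 4.07414.
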